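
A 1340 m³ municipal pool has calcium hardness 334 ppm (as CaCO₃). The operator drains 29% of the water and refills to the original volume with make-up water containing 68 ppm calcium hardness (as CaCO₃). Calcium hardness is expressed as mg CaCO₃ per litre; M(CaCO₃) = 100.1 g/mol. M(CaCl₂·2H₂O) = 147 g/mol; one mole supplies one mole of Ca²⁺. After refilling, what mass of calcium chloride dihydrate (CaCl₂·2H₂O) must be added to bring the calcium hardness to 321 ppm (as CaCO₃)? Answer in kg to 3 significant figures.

126 kg

Volume: 1340 m³ = 1,340,000 L.
After draining 29% and refilling: 334 × 0.71 + 68 × 0.29 = 256.86 ppm.
Deficit to target: 321 − 256.86 = 64.14 mg/L.
As CaCO₃: 64.14 mg/L × 1,340,000 L = 85,950 g; ÷ 100.1 = 858.6 mol Ca²⁺.
Mass: 858.6 × 147 = 126,200 g.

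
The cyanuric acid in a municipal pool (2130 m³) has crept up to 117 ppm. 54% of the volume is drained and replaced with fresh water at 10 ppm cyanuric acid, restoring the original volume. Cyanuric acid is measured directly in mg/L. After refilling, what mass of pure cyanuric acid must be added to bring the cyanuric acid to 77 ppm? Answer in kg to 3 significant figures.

37.9 kg

Volume: 2130 m³ = 2,130,000 L.
After draining 54% and refilling: 117 × 0.46 + 10 × 0.54 = 59.22 ppm.
Deficit to target: 77 − 59.22 = 17.78 mg/L.
Mass: 17.78 mg/L × 2,130,000 L = 37,870 g cyanuric acid.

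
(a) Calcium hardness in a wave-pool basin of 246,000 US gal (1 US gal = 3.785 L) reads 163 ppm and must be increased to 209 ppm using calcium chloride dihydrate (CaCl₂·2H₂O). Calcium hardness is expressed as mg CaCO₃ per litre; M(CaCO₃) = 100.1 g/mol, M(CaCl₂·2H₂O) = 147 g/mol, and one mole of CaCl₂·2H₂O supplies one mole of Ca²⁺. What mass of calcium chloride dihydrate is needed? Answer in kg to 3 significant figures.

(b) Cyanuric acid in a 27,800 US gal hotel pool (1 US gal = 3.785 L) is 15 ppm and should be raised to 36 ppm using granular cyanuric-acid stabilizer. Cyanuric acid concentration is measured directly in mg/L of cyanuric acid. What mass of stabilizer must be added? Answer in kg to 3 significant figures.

(a) Volume: 246,000 US gal × 3.785 L/gal = 931,110 L.
(a) Hardness to add: (209 − 163) = 46 mg/L as CaCO₃ × 931,110 L = 42,830 g as CaCO₃.
(a) Moles of Ca²⁺ (1 mol Ca²⁺ ≡ 1 mol CaCO₃): 42,830 / 100.1 g/mol = 427.9 mol.
(a) Mass of CaCl₂·2H₂O: 427.9 × 147 = 62,900 g.

(b) Volume: 27,800 US gal × 3.785 L/gal = 105,223 L.
(b) CYA to add: (36 − 15) = 21 mg/L × 105,223 L = 2210 g cyanuric acid.

(a) 62.9 kg; (b) 2.21 kg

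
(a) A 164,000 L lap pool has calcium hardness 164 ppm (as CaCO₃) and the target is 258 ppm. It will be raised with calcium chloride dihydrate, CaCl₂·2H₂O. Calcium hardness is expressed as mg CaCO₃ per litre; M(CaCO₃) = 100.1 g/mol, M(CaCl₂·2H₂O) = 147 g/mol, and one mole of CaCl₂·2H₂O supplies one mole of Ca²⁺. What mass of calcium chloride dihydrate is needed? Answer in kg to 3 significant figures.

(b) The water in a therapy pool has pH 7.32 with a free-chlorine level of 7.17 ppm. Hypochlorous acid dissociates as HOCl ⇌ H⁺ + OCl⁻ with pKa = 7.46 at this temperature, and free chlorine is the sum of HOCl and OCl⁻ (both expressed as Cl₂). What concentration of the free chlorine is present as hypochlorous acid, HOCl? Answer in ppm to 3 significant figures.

(a) 22.6 kg; (b) 4.16 ppm

(a) Hardness to add: (258 − 164) = 94 mg/L as CaCO₃ × 164,000 L = 15,420 g as CaCO₃.
(a) Moles of Ca²⁺ (1 mol Ca²⁺ ≡ 1 mol CaCO₃): 15,420 / 100.1 g/mol = 154 mol.
(a) Mass of CaCl₂·2H₂O: 154 × 147 = 22,640 g.

(b) [OCl⁻]/[HOCl] = 10^(pH − pKa) = 10^(7.32 − 7.46) = 10^-0.14 = 0.7244.
(b) Fraction as HOCl = 1 / (1 + 0.7244) = 0.5799.
(b) HOCl = 0.5799 × 7.17 ppm = 4.158 ppm.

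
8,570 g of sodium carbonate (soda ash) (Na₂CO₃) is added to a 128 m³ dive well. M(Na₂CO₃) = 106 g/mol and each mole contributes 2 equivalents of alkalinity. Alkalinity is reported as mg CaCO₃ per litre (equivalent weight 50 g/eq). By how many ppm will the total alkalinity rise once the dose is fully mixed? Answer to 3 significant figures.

Volume: 128 m³ = 128,000 L.
Moles of Na₂CO₃: 8,570 g ÷ 106 g/mol = 80.85 mol → 161.7 eq of alkalinity.
As CaCO₃: 161.7 eq × 50 g/eq = 8085 g.
Rise: 8085 g / 128,000 L × 1000 = 63.16 mg/L.

63.2 ppm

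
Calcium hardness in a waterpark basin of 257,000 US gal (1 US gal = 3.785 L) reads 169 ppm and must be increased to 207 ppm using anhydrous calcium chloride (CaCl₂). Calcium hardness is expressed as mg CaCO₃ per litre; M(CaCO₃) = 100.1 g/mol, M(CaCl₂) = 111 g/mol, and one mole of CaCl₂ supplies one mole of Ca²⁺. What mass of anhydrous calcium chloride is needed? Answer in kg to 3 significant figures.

41.0 kg

Volume: 257,000 US gal × 3.785 L/gal = 972,745 L.
Hardness to add: (207 − 169) = 38 mg/L as CaCO₃ × 972,745 L = 36,960 g as CaCO₃.
Moles of Ca²⁺ (1 mol Ca²⁺ ≡ 1 mol CaCO₃): 36,960 / 100.1 g/mol = 369.3 mol.
Mass of CaCl₂: 369.3 × 111 = 40,990 g.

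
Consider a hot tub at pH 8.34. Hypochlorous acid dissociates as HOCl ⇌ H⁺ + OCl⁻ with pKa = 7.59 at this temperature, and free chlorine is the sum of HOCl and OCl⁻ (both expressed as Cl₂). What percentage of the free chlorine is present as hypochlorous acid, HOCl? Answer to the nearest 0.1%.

[OCl⁻]/[HOCl] = 10^(pH − pKa) = 10^(8.34 − 7.59) = 10^0.75 = 5.623.
Fraction as HOCl = 1 / (1 + 5.623) = 0.151.

15.1%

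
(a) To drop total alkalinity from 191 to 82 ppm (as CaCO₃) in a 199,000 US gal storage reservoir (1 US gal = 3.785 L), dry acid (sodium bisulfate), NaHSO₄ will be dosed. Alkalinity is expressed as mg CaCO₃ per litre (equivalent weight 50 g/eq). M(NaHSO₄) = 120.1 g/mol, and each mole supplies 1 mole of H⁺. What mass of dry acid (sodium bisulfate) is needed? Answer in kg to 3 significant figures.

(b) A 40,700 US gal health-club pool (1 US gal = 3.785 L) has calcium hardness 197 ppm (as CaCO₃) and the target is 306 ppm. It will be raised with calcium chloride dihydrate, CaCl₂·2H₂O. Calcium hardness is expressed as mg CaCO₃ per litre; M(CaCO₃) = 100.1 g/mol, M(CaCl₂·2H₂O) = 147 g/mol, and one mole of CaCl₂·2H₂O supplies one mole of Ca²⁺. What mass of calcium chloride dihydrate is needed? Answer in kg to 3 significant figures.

(a) Volume: 199,000 US gal × 3.785 L/gal = 753,215 L.
(a) Alkalinity to neutralize: (191 − 82) = 109 mg/L as CaCO₃ × 753,215 L = 82,100 g as CaCO₃.
(a) Equivalents of H⁺ required: 82,100 ÷ 50 g/eq = 1642 eq = 1642 mol NaHSO₄.
(a) Mass of NaHSO₄: 1642 × 120.1 = 197,200 g.

(b) Volume: 40,700 US gal × 3.785 L/gal = 154,050 L.
(b) Hardness to add: (306 − 197) = 109 mg/L as CaCO₃ × 154,050 L = 16,790 g as CaCO₃.
(b) Moles of Ca²⁺ (1 mol Ca²⁺ ≡ 1 mol CaCO₃): 16,790 / 100.1 g/mol = 167.7 mol.
(b) Mass of CaCl₂·2H₂O: 167.7 × 147 = 24,660 g.

(a) 197 kg; (b) 24.7 kg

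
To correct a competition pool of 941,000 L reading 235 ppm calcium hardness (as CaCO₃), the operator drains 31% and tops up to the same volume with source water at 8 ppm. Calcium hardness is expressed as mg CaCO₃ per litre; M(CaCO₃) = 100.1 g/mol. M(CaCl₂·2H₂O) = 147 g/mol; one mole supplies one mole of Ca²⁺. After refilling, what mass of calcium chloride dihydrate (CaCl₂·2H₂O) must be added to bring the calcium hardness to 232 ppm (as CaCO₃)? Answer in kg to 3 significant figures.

After draining 31% and refilling: 235 × 0.69 + 8 × 0.31 = 164.63 ppm.
Deficit to target: 232 − 164.63 = 67.37 mg/L.
As CaCO₃: 67.37 mg/L × 941,000 L = 63,400 g; ÷ 100.1 = 633.3 mol Ca²⁺.
Mass: 633.3 × 147 = 93,100 g.

93.1 kg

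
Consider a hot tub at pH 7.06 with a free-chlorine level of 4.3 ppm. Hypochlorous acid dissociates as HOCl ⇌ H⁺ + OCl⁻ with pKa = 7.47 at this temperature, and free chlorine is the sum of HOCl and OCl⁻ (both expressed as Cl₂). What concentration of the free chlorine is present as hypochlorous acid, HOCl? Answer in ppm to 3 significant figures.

[OCl⁻]/[HOCl] = 10^(pH − pKa) = 10^(7.06 − 7.47) = 10^-0.41 = 0.389.
Fraction as HOCl = 1 / (1 + 0.389) = 0.7199.
HOCl = 0.7199 × 4.3 ppm = 3.096 ppm.

3.10 ppm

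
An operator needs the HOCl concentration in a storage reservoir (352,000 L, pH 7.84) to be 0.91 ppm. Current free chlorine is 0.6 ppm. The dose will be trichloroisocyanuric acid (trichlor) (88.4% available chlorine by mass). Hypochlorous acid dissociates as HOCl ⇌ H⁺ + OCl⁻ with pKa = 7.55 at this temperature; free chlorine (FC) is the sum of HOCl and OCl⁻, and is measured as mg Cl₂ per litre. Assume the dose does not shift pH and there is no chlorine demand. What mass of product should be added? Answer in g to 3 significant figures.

[OCl⁻]/[HOCl] = 10^(pH − pKa) = 10^(7.84 − 7.55) = 1.95; fraction as HOCl = 1/(1 + 1.95) = 0.339.
Free chlorine required for 0.91 ppm HOCl: 0.91 / 0.339 = 2.684 ppm.
FC to add: 2.684 − 0.6 = 2.084 mg/L as Cl₂.
Cl₂ equivalent: 2.084 mg/L × 352,000 L = 733.7 g.
Product at 88.4% available Cl: 733.7 / 0.884 = 830 g.

830 g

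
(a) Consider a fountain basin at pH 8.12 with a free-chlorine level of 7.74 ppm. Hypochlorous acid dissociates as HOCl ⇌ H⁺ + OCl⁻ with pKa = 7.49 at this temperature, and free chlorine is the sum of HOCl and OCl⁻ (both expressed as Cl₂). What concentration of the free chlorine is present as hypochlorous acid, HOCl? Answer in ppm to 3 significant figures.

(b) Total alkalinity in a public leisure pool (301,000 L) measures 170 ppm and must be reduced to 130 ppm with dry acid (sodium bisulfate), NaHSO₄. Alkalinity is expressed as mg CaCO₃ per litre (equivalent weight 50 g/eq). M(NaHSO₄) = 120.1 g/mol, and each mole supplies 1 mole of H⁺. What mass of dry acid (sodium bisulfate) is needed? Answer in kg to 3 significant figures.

(a) 1.47 ppm; (b) 28.9 kg

(a) [OCl⁻]/[HOCl] = 10^(pH − pKa) = 10^(8.12 − 7.49) = 10^0.63 = 4.266.
(a) Fraction as HOCl = 1 / (1 + 4.266) = 0.1899.
(a) HOCl = 0.1899 × 7.74 ppm = 1.47 ppm.

(b) Alkalinity to neutralize: (170 − 130) = 40 mg/L as CaCO₃ × 301,000 L = 12,040 g as CaCO₃.
(b) Equivalents of H⁺ required: 12,040 ÷ 50 g/eq = 240.8 eq = 240.8 mol NaHSO₄.
(b) Mass of NaHSO₄: 240.8 × 120.1 = 28,920 g.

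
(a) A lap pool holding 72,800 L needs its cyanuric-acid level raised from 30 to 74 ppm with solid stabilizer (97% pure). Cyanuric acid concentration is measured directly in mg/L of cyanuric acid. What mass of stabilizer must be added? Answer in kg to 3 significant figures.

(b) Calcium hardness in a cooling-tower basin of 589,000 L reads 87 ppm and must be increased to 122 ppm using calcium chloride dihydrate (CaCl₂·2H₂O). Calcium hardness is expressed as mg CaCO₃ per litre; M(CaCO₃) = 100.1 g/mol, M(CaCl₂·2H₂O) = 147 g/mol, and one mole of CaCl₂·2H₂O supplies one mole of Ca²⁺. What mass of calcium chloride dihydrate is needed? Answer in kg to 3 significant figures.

(a) 3.30 kg; (b) 30.3 kg

(a) CYA to add: (74 − 30) = 44 mg/L × 72,800 L = 3203 g cyanuric acid.
(a) At 97% purity: 3203 / 0.97 = 3302 g product.

(b) Hardness to add: (122 − 87) = 35 mg/L as CaCO₃ × 589,000 L = 20,620 g as CaCO₃.
(b) Moles of Ca²⁺ (1 mol Ca²⁺ ≡ 1 mol CaCO₃): 20,620 / 100.1 g/mol = 205.9 mol.
(b) Mass of CaCl₂·2H₂O: 205.9 × 147 = 30,270 g.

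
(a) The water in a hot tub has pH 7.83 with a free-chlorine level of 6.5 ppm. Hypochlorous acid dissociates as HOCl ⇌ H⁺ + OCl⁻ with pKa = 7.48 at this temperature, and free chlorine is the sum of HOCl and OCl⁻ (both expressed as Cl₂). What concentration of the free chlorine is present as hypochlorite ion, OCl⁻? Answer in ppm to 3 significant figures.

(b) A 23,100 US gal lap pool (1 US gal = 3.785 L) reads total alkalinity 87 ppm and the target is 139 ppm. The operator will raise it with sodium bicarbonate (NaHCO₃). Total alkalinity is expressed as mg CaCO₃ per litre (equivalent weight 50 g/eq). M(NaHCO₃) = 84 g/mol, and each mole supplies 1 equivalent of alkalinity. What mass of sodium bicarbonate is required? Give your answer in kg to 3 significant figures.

(a) 4.49 ppm; (b) 7.64 kg

(a) [OCl⁻]/[HOCl] = 10^(pH − pKa) = 10^(7.83 − 7.48) = 10^0.35 = 2.239.
(a) Fraction as HOCl = 1 / (1 + 2.239) = 0.3088.
(a) OCl⁻ = (1 − 0.3088) × 6.5 ppm = 4.493 ppm.

(b) Volume: 23,100 US gal × 3.785 L/gal = 87,434 L.
(b) Alkalinity to add: (139 − 87) = 52 mg/L as CaCO₃ × 87,434 L = 4547 g as CaCO₃.
(b) Equivalents: 4547 g ÷ 50 g/eq = 90.93 eq.
(b) NaHCO₃ supplies 1 eq per mole → 90.93 mol.
(b) Mass: 90.93 mol × 84 g/mol = 7638 g.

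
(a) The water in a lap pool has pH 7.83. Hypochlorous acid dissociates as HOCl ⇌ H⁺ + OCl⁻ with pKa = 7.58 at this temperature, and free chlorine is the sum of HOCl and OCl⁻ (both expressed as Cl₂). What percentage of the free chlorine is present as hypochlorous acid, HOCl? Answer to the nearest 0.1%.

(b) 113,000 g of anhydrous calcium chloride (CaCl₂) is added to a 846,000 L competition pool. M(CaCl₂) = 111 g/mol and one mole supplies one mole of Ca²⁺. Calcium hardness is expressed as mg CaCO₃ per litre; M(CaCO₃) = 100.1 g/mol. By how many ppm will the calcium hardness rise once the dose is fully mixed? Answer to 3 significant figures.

(a) [OCl⁻]/[HOCl] = 10^(pH − pKa) = 10^(7.83 − 7.58) = 10^0.25 = 1.778.
(a) Fraction as HOCl = 1 / (1 + 1.778) = 0.3599.

(b) Moles of Ca²⁺: 113,000 g ÷ 111 g/mol = 1018 mol.
(b) As CaCO₃: 1018 mol × 100.1 g/mol = 101,900 g.
(b) Rise: 101,900 g / 846,000 L × 1000 = 120.5 mg/L.

(a) 36.0%; (b) 120 ppm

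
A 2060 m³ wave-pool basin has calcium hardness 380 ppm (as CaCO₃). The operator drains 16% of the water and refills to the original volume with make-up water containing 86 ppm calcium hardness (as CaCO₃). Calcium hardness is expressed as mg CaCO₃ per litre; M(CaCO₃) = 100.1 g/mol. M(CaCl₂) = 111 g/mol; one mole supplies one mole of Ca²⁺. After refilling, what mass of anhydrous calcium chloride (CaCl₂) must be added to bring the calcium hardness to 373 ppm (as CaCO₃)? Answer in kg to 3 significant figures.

91.5 kg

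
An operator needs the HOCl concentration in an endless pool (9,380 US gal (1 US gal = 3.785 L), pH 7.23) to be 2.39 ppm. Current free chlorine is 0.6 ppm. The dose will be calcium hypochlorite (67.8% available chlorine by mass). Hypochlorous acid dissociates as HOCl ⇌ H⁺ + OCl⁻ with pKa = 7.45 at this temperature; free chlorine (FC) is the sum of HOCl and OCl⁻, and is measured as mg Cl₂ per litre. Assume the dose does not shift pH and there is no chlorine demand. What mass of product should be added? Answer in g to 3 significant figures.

Volume: 9,380 US gal × 3.785 L/gal = 35,503 L.
[OCl⁻]/[HOCl] = 10^(pH − pKa) = 10^(7.23 − 7.45) = 0.6026; fraction as HOCl = 1/(1 + 0.6026) = 0.624.
Free chlorine required for 2.39 ppm HOCl: 2.39 / 0.624 = 3.83 ppm.
FC to add: 3.83 − 0.6 = 3.23 mg/L as Cl₂.
Cl₂ equivalent: 3.23 mg/L × 35,503 L = 114.7 g.
Product at 67.8% available Cl: 114.7 / 0.678 = 169.1 g.

169 g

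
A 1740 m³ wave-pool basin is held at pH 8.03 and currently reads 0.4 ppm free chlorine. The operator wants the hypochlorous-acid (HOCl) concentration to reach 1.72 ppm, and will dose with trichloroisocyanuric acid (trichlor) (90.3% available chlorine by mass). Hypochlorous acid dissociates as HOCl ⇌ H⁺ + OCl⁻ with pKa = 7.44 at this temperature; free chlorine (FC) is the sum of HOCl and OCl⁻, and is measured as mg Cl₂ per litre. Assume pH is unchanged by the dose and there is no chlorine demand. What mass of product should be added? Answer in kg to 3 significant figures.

15.4 kg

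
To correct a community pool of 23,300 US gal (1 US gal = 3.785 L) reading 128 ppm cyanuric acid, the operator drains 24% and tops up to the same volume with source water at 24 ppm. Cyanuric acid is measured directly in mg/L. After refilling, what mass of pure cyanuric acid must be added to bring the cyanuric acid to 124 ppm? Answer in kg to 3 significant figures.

Volume: 23,300 US gal × 3.785 L/gal = 88,190 L.
After draining 24% and refilling: 128 × 0.76 + 24 × 0.24 = 103.04 ppm.
Deficit to target: 124 − 103.04 = 20.96 mg/L.
Mass: 20.96 mg/L × 88,190 L = 1848 g cyanuric acid.

1.85 kg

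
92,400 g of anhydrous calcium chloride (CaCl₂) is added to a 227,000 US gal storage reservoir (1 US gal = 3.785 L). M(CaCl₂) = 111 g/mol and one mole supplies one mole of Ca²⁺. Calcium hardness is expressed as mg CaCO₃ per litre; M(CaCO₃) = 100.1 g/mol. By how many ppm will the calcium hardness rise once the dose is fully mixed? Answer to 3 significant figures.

97.0 ppm

Volume: 227,000 US gal × 3.785 L/gal = 859,195 L.
Moles of Ca²⁺: 92,400 g ÷ 111 g/mol = 832.4 mol.
As CaCO₃: 832.4 mol × 100.1 g/mol = 83,330 g.
Rise: 83,330 g / 859,195 L × 1000 = 96.98 mg/L.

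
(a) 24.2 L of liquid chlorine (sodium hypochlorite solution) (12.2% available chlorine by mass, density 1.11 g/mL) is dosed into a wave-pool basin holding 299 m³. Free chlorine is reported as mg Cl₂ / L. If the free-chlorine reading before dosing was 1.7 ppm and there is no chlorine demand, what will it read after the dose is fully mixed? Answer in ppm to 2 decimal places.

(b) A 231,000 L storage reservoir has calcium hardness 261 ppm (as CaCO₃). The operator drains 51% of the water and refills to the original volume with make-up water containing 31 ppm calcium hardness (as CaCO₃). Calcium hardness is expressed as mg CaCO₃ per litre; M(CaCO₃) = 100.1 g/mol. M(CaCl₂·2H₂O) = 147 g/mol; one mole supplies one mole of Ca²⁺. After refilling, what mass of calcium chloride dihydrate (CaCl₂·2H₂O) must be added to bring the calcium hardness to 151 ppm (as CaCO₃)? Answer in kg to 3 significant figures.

(a) 12.66 ppm; (b) 2.48 kg

(a) Volume: 299 m³ = 299,000 L.
(a) Mass of solution: 24.2 L × 1000 mL/L × 1.11 g/mL = 26,860 g.
(a) Available chlorine delivered: 26,860 g × 0.122 = 3277 g as Cl₂.
(a) Concentration rise: 3277 g / 299,000 L = 10.96 mg/L = 10.96 ppm.
(a) Final FC: 1.7 + 10.96 = 12.66 ppm.

(b) After draining 51% and refilling: 261 × 0.49 + 31 × 0.51 = 143.7 ppm.
(b) Deficit to target: 151 − 143.7 = 7.3 mg/L.
(b) As CaCO₃: 7.3 mg/L × 231,000 L = 1686 g; ÷ 100.1 = 16.85 mol Ca²⁺.
(b) Mass: 16.85 × 147 = 2476 g.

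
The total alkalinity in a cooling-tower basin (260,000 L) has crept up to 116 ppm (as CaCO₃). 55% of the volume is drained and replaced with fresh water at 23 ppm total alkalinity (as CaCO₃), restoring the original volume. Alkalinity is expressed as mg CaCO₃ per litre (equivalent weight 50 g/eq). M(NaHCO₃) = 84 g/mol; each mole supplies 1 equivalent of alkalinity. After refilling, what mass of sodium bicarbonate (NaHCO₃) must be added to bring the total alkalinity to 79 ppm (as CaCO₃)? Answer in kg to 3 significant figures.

After draining 55% and refilling: 116 × 0.45 + 23 × 0.55 = 64.85 ppm.
Deficit to target: 79 − 64.85 = 14.15 mg/L.
As CaCO₃: 14.15 mg/L × 260,000 L = 3679 g; ÷ 50 g/eq ÷ 1 = 73.58 mol NaHCO₃.
Mass: 73.58 × 84 = 6181 g.

6.18 kg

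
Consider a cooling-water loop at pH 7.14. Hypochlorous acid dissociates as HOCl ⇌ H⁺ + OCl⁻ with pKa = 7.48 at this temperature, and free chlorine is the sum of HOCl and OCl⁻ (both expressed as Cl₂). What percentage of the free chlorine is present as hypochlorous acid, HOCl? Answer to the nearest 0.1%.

[OCl⁻]/[HOCl] = 10^(pH − pKa) = 10^(7.14 − 7.48) = 10^-0.34 = 0.4571.
Fraction as HOCl = 1 / (1 + 0.4571) = 0.6863.

68.6%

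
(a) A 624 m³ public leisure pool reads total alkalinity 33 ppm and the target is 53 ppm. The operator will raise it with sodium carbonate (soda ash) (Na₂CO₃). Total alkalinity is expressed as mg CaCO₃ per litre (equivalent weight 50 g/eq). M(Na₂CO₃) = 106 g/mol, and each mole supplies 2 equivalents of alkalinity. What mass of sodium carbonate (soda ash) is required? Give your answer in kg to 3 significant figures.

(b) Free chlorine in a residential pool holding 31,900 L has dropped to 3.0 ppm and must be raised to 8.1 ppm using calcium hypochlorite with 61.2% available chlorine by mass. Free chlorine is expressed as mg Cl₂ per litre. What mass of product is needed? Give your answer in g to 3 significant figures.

(a) Volume: 624 m³ = 624,000 L.
(a) Alkalinity to add: (53 − 33) = 20 mg/L as CaCO₃ × 624,000 L = 12,480 g as CaCO₃.
(a) Equivalents: 12,480 g ÷ 50 g/eq = 249.6 eq.
(a) Each mole of Na₂CO₃ supplies 2 eq, so 249.6 / 2 = 124.8 mol.
(a) Mass: 124.8 mol × 106 g/mol = 13,230 g.

(b) Chlorine deficit: 8.1 − 3.0 = 5.1 ppm = 5.1 mg/L as Cl₂.
(b) Cl₂ equivalent needed: 5.1 mg/L × 31,900 L = 162,700 mg = 162.7 g.
(b) Product at 61.2% available chlorine: 162.7 / 0.612 = 265.8 g.

(a) 13.2 kg; (b) 266 g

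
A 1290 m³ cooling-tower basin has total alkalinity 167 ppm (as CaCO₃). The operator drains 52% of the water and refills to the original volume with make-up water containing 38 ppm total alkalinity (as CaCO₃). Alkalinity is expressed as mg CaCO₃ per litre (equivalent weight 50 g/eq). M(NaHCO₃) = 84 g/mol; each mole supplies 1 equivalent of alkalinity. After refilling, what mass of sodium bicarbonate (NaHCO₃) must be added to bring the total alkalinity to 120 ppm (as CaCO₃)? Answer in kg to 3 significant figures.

Volume: 1290 m³ = 1,290,000 L.
After draining 52% and refilling: 167 × 0.48 + 38 × 0.52 = 99.92 ppm.
Deficit to target: 120 − 99.92 = 20.08 mg/L.
As CaCO₃: 20.08 mg/L × 1,290,000 L = 25,900 g; ÷ 50 g/eq ÷ 1 = 518.1 mol NaHCO₃.
Mass: 518.1 × 84 = 43,520 g.

43.5 kg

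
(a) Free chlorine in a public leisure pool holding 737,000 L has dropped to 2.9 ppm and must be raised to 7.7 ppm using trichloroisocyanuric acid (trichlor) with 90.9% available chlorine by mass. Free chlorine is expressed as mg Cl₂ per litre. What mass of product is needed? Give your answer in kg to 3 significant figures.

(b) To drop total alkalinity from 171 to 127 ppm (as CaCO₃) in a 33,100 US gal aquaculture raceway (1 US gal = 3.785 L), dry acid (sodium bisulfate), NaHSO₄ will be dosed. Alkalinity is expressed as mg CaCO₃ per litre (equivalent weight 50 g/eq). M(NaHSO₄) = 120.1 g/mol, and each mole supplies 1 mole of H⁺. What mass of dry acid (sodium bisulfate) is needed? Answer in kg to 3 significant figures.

(a) 3.89 kg; (b) 13.2 kg

(a) Chlorine deficit: 7.7 − 2.9 = 4.8 ppm = 4.8 mg/L as Cl₂.
(a) Cl₂ equivalent needed: 4.8 mg/L × 737,000 L = 3,538,000 mg = 3538 g.
(a) Product at 90.9% available chlorine: 3538 / 0.909 = 3892 g.

(b) Volume: 33,100 US gal × 3.785 L/gal = 125,284 L.
(b) Alkalinity to neutralize: (171 − 127) = 44 mg/L as CaCO₃ × 125,284 L = 5512 g as CaCO₃.
(b) Equivalents of H⁺ required: 5512 ÷ 50 g/eq = 110.2 eq = 110.2 mol NaHSO₄.
(b) Mass of NaHSO₄: 110.2 × 120.1 = 13,240 g.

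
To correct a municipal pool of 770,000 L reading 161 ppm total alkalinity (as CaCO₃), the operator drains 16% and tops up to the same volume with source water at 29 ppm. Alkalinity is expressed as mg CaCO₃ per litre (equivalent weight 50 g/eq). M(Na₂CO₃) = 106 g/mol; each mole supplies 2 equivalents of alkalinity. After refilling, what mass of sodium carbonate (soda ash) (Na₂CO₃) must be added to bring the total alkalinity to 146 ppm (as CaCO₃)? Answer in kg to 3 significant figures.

5.00 kg

After draining 16% and refilling: 161 × 0.84 + 29 × 0.16 = 139.88 ppm.
Deficit to target: 146 − 139.88 = 6.12 mg/L.
As CaCO₃: 6.12 mg/L × 770,000 L = 4712 g; ÷ 50 g/eq ÷ 2 = 47.12 mol Na₂CO₃.
Mass: 47.12 × 106 = 4995 g.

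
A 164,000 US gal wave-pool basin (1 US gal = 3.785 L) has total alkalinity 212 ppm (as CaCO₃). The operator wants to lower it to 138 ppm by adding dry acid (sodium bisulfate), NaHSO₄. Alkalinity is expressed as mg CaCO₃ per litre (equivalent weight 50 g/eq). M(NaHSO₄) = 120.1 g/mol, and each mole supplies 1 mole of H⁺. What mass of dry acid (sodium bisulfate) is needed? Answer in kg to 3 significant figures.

110 kg

Volume: 164,000 US gal × 3.785 L/gal = 620,740 L.
Alkalinity to neutralize: (212 − 138) = 74 mg/L as CaCO₃ × 620,740 L = 45,930 g as CaCO₃.
Equivalents of H⁺ required: 45,930 ÷ 50 g/eq = 918.7 eq = 918.7 mol NaHSO₄.
Mass of NaHSO₄: 918.7 × 120.1 = 110,300 g.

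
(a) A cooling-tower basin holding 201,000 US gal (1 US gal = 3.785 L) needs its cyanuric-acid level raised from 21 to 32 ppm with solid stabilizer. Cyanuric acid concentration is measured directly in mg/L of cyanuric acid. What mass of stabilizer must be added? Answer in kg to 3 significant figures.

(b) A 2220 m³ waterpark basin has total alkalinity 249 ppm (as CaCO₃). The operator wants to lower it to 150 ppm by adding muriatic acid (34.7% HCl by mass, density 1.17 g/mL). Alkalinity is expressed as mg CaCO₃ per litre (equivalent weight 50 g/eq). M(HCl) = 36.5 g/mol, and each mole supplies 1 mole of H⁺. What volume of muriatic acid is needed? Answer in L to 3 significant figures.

(a) Volume: 201,000 US gal × 3.785 L/gal = 760,785 L.
(a) CYA to add: (32 − 21) = 11 mg/L × 760,785 L = 8369 g cyanuric acid.

(b) Volume: 2220 m³ = 2,220,000 L.
(b) Alkalinity to neutralize: (249 − 150) = 99 mg/L as CaCO₃ × 2,220,000 L = 219,800 g as CaCO₃.
(b) Equivalents of H⁺ required: 219,800 ÷ 50 g/eq = 4396 eq = 4396 mol HCl.
(b) Mass of HCl: 4396 × 36.5 = 160,400 g.
(b) Mass of 34.7% solution: 160,400 / 0.347 = 462,400 g.
(b) Volume: 462,400 g ÷ 1.17 g/mL = 395,200 mL.

(a) 8.37 kg; (b) 395 L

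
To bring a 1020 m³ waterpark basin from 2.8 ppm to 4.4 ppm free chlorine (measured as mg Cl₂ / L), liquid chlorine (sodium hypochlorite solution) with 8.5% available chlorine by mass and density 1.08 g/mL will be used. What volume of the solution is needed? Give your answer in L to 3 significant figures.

17.8 L

Volume: 1020 m³ = 1,020,000 L.
Chlorine deficit: 4.4 − 2.8 = 1.6 ppm = 1.6 mg/L as Cl₂.
Cl₂ equivalent needed: 1.6 mg/L × 1,020,000 L = 1,632,000 mg = 1632 g.
Product at 8.5% available chlorine: 1632 / 0.085 = 19,200 g.
Volume at density 1.08 g/mL: 19,200 g ÷ 1.08 g/mL = 17,780 mL.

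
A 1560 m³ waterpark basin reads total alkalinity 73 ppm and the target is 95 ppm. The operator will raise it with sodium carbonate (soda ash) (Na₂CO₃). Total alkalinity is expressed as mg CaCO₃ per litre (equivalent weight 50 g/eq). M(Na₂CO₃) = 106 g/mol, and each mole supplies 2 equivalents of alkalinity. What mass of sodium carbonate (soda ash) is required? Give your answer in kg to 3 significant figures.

Volume: 1560 m³ = 1,560,000 L.
Alkalinity to add: (95 − 73) = 22 mg/L as CaCO₃ × 1,560,000 L = 34,320 g as CaCO₃.
Equivalents: 34,320 g ÷ 50 g/eq = 686.4 eq.
Each mole of Na₂CO₃ supplies 2 eq, so 686.4 / 2 = 343.2 mol.
Mass: 343.2 mol × 106 g/mol = 36,380 g.

36.4 kg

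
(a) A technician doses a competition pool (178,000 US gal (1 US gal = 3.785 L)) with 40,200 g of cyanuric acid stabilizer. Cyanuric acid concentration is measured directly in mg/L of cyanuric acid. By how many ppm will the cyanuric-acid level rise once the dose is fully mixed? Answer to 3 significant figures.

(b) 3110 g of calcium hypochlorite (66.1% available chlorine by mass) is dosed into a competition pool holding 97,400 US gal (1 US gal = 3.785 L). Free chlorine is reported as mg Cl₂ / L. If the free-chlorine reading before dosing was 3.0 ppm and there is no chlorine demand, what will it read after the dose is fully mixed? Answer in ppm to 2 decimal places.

(a) Volume: 178,000 US gal × 3.785 L/gal = 673,730 L.
(a) Rise: 40,200 g / 673,730 L × 1000 = 59.67 mg/L.

(b) Volume: 97,400 US gal × 3.785 L/gal = 368,659 L.
(b) Available chlorine delivered: 3110 g × 0.661 = 2056 g as Cl₂.
(b) Concentration rise: 2056 g / 368,659 L = 5.576 mg/L = 5.58 ppm.
(b) Final FC: 3.0 + 5.58 = 8.58 ppm.

(a) 59.7 ppm; (b) 8.58 ppm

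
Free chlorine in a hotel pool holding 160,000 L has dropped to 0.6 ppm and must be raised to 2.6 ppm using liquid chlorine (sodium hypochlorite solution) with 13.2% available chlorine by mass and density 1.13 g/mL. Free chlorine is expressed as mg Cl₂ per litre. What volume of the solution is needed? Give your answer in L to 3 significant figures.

2.15 L

Chlorine deficit: 2.6 − 0.6 = 2 ppm = 2 mg/L as Cl₂.
Cl₂ equivalent needed: 2 mg/L × 160,000 L = 320,000 mg = 320 g.
Product at 13.2% available chlorine: 320 / 0.132 = 2424 g.
Volume at density 1.13 g/mL: 2424 g ÷ 1.13 g/mL = 2145 mL.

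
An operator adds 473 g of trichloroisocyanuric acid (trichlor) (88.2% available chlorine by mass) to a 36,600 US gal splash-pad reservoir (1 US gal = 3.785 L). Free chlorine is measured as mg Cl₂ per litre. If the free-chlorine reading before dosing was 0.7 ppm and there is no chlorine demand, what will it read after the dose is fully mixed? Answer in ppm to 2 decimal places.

3.71 ppm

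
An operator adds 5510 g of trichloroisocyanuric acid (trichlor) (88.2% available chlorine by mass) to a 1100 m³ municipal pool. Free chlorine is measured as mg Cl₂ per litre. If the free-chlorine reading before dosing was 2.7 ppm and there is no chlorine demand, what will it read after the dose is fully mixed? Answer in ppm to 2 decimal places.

Volume: 1100 m³ = 1,100,000 L.
Available chlorine delivered: 5510 g × 0.882 = 4860 g as Cl₂.
Concentration rise: 4860 g / 1,100,000 L = 4.418 mg/L = 4.42 ppm.
Final FC: 2.7 + 4.42 = 7.12 ppm.

7.12 ppm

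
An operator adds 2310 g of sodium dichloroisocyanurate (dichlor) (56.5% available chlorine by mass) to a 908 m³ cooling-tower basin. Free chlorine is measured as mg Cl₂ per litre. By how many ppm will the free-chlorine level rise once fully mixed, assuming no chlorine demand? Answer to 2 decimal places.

Volume: 908 m³ = 908,000 L.
Available chlorine delivered: 2310 g × 0.565 = 1305 g as Cl₂.
Concentration rise: 1305 g / 908,000 L = 1.437 mg/L = 1.44 ppm.

1.44 ppm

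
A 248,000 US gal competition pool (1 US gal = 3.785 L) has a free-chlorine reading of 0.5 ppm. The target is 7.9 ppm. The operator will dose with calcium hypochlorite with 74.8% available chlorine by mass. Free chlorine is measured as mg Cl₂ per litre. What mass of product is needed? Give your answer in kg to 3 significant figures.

9.29 kg

Volume: 248,000 US gal × 3.785 L/gal = 938,680 L.
Chlorine deficit: 7.9 − 0.5 = 7.4 ppm = 7.4 mg/L as Cl₂.
Cl₂ equivalent needed: 7.4 mg/L × 938,680 L = 6,946,000 mg = 6946 g.
Product at 74.8% available chlorine: 6946 / 0.748 = 9286 g.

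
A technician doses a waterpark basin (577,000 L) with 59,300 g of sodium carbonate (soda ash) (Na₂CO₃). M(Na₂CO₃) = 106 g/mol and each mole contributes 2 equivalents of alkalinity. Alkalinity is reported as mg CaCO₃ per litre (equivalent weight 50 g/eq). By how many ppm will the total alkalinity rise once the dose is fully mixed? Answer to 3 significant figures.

97.0 ppm

Moles of Na₂CO₃: 59,300 g ÷ 106 g/mol = 559.4 mol → 1119 eq of alkalinity.
As CaCO₃: 1119 eq × 50 g/eq = 55,940 g.
Rise: 55,940 g / 577,000 L × 1000 = 96.96 mg/L.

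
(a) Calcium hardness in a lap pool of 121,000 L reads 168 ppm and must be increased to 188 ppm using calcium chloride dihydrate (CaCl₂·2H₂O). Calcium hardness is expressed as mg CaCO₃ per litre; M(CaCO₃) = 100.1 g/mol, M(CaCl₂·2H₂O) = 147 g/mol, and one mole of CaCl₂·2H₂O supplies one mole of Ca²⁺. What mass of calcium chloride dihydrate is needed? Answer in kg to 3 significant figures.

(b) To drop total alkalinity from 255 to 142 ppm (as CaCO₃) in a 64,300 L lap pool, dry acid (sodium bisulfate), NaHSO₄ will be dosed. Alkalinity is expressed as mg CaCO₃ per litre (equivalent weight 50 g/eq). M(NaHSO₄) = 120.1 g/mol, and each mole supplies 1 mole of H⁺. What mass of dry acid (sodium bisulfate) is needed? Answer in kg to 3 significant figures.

(a) 3.55 kg; (b) 17.5 kg

(a) Hardness to add: (188 − 168) = 20 mg/L as CaCO₃ × 121,000 L = 2420 g as CaCO₃.
(a) Moles of Ca²⁺ (1 mol Ca²⁺ ≡ 1 mol CaCO₃): 2420 / 100.1 g/mol = 24.18 mol.
(a) Mass of CaCl₂·2H₂O: 24.18 × 147 = 3554 g.

(b) Alkalinity to neutralize: (255 − 142) = 113 mg/L as CaCO₃ × 64,300 L = 7266 g as CaCO₃.
(b) Equivalents of H⁺ required: 7266 ÷ 50 g/eq = 145.3 eq = 145.3 mol NaHSO₄.
(b) Mass of NaHSO₄: 145.3 × 120.1 = 17,450 g.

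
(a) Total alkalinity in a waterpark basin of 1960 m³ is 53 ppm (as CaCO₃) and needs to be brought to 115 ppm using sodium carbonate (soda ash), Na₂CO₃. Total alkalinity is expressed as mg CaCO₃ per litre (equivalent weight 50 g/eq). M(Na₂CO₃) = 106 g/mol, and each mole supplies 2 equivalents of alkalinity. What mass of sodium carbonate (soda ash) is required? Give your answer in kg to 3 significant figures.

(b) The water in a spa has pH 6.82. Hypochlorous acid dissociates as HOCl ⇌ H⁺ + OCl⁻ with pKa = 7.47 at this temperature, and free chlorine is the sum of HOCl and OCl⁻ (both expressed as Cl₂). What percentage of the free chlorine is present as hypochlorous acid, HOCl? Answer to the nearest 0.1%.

(a) 129 kg; (b) 81.7%

(a) Volume: 1960 m³ = 1,960,000 L.
(a) Alkalinity to add: (115 − 53) = 62 mg/L as CaCO₃ × 1,960,000 L = 121,500 g as CaCO₃.
(a) Equivalents: 121,500 g ÷ 50 g/eq = 2430 eq.
(a) Each mole of Na₂CO₃ supplies 2 eq, so 2430 / 2 = 1215 mol.
(a) Mass: 1215 mol × 106 g/mol = 128,800 g.

(b) [OCl⁻]/[HOCl] = 10^(pH − pKa) = 10^(6.82 − 7.47) = 10^-0.65 = 0.2239.
(b) Fraction as HOCl = 1 / (1 + 0.2239) = 0.8171.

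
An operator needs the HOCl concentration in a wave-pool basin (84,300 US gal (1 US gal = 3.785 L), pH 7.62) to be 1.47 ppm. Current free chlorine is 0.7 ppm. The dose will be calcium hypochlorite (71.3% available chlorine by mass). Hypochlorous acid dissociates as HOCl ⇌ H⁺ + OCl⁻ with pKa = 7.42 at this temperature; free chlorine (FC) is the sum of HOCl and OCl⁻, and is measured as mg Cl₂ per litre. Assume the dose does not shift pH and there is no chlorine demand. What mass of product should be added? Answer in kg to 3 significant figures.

Volume: 84,300 US gal × 3.785 L/gal = 319,076 L.
[OCl⁻]/[HOCl] = 10^(pH − pKa) = 10^(7.62 − 7.42) = 1.585; fraction as HOCl = 1/(1 + 1.585) = 0.3869.
Free chlorine required for 1.47 ppm HOCl: 1.47 / 0.3869 = 3.8 ppm.
FC to add: 3.8 − 0.7 = 3.1 mg/L as Cl₂.
Cl₂ equivalent: 3.1 mg/L × 319,076 L = 989.1 g.
Product at 71.3% available Cl: 989.1 / 0.713 = 1387 g.

1.39 kg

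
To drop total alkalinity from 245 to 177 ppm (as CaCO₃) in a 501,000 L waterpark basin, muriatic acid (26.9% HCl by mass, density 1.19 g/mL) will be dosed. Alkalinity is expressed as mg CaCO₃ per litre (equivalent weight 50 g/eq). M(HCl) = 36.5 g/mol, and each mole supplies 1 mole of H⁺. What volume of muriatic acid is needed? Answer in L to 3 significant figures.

77.7 L

Alkalinity to neutralize: (245 − 177) = 68 mg/L as CaCO₃ × 501,000 L = 34,070 g as CaCO₃.
Equivalents of H⁺ required: 34,070 ÷ 50 g/eq = 681.4 eq = 681.4 mol HCl.
Mass of HCl: 681.4 × 36.5 = 24,870 g.
Mass of 26.9% solution: 24,870 / 0.269 = 92,450 g.
Volume: 92,450 g ÷ 1.19 g/mL = 77,690 mL.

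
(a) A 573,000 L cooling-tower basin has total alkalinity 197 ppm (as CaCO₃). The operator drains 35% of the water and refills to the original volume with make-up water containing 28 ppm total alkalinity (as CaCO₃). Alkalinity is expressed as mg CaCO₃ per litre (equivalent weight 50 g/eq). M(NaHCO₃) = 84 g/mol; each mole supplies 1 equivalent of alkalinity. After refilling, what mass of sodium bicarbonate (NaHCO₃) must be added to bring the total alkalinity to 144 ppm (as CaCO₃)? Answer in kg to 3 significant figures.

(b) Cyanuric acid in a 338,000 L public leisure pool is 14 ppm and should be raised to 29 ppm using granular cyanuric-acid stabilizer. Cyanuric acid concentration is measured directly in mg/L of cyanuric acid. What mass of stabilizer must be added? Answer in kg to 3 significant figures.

(a) 5.92 kg; (b) 5.07 kg

(a) After draining 35% and refilling: 197 × 0.65 + 28 × 0.35 = 137.85 ppm.
(a) Deficit to target: 144 − 137.85 = 6.15 mg/L.
(a) As CaCO₃: 6.15 mg/L × 573,000 L = 3524 g; ÷ 50 g/eq ÷ 1 = 70.48 mol NaHCO₃.
(a) Mass: 70.48 × 84 = 5920 g.

(b) CYA to add: (29 − 14) = 15 mg/L × 338,000 L = 5070 g cyanuric acid.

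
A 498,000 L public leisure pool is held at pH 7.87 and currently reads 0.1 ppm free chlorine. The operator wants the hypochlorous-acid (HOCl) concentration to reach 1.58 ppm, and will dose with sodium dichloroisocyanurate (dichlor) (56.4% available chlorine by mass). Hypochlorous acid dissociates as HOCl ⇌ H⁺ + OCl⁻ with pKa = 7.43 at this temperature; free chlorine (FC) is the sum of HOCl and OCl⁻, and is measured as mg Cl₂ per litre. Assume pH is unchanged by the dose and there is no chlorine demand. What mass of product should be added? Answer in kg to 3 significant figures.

[OCl⁻]/[HOCl] = 10^(pH − pKa) = 10^(7.87 − 7.43) = 2.754; fraction as HOCl = 1/(1 + 2.754) = 0.2664.
Free chlorine required for 1.58 ppm HOCl: 1.58 / 0.2664 = 5.932 ppm.
FC to add: 5.932 − 0.1 = 5.832 mg/L as Cl₂.
Cl₂ equivalent: 5.832 mg/L × 498,000 L = 2904 g.
Product at 56.4% available Cl: 2904 / 0.564 = 5149 g.

5.15 kg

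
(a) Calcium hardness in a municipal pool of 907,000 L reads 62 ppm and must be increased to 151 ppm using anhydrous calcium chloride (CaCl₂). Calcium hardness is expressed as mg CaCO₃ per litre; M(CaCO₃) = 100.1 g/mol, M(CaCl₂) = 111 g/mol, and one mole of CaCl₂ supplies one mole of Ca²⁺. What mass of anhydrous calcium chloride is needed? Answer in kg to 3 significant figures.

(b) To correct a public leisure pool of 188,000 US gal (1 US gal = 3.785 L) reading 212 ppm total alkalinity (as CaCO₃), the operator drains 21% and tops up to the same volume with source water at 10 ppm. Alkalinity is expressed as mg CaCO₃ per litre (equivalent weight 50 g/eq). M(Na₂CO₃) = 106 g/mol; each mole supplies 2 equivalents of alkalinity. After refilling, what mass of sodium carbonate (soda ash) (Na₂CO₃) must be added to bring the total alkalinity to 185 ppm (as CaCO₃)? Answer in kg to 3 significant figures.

(a) 89.5 kg; (b) 11.6 kg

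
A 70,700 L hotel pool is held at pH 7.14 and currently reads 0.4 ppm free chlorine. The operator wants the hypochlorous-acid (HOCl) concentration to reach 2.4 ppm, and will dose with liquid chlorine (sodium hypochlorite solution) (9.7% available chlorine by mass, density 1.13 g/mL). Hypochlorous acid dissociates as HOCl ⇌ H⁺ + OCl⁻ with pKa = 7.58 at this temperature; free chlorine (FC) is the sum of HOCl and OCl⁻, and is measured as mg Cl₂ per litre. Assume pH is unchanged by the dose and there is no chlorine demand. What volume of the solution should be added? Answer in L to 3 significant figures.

[OCl⁻]/[HOCl] = 10^(pH − pKa) = 10^(7.14 − 7.58) = 0.3631; fraction as HOCl = 1/(1 + 0.3631) = 0.7336.
Free chlorine required for 2.4 ppm HOCl: 2.4 / 0.7336 = 3.271 ppm.
FC to add: 3.271 − 0.4 = 2.871 mg/L as Cl₂.
Cl₂ equivalent: 2.871 mg/L × 70,700 L = 203 g.
Product at 9.7% available Cl: 203 / 0.097 = 2093 g.
Volume: 2093 g ÷ 1.13 g/mL = 1852 mL.

1.85 L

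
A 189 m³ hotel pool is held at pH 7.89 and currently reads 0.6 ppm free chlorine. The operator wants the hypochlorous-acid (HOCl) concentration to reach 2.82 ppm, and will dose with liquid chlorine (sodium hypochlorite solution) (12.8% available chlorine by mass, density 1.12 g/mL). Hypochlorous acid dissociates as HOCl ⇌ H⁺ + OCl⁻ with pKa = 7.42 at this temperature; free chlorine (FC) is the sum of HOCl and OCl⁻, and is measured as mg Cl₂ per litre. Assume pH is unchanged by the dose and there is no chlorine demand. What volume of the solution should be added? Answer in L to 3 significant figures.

13.9 L

Volume: 189 m³ = 189,000 L.
[OCl⁻]/[HOCl] = 10^(pH − pKa) = 10^(7.89 − 7.42) = 2.951; fraction as HOCl = 1/(1 + 2.951) = 0.2531.
Free chlorine required for 2.82 ppm HOCl: 2.82 / 0.2531 = 11.14 ppm.
FC to add: 11.14 − 0.6 = 10.54 mg/L as Cl₂.
Cl₂ equivalent: 10.54 mg/L × 189,000 L = 1993 g.
Product at 12.8% available Cl: 1993 / 0.128 = 15,570 g.
Volume: 15,570 g ÷ 1.12 g/mL = 13,900 mL.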